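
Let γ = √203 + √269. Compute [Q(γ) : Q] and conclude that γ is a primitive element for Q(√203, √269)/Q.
[Q(γ) : Q] = 4 (equivalently, Q(γ) = Q(√203, √269))

Obviously Q(γ) ⊆ Q(√203, √269), and [Q(√203, √269):Q] = 4 (since 203, 269 are distinct squarefree integers > 1 with 54607 not a perfect square). To show equality we compute the minimal polynomial of γ. From γ = √203 + √269: γ^2 = 203 + 2√(54607) + 269 = 472 + 2√(54607), so γ^2 - 472 = 2√(54607); squaring, (γ^2 - 472)^2 = 4·54607, i.e. γ^4 - 944γ^2 + 222784 - 218428 = 0, i.e. γ^4 - 944γ^2 + 4356 = 0. So γ is a root of x^4 - 944x^2 + 4356. This polynomial is irreducible over Q: it has no rational root (each ±√203 ± √269 is irrational), and any factorization into two quadratics over Q would force √(54607) ∈ Q (pairing opposite roots) or √203, √269 ∈ Q (other pairings), all impossible. Hence [Q(γ):Q] = 4 = [Q(√203, √269):Q], so Q(γ) = Q(√203, √269).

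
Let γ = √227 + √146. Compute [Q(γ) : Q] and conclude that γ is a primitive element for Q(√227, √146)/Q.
[Q(γ) : Q] = 4 (equivalently, Q(γ) = Q(√227, √146))

Obviously Q(γ) ⊆ Q(√227, √146), and [Q(√227, √146):Q] = 4 (since 227, 146 are distinct squarefree integers > 1 with 33142 not a perfect square). To show equality we compute the minimal polynomial of γ. From γ = √227 + √146: γ^2 = 227 + 2√(33142) + 146 = 373 + 2√(33142), so γ^2 - 373 = 2√(33142); squaring, (γ^2 - 373)^2 = 4·33142, i.e. γ^4 - 746γ^2 + 139129 - 132568 = 0, i.e. γ^4 - 746γ^2 + 6561 = 0. So γ is a root of x^4 - 746x^2 + 6561. This polynomial is irreducible over Q: it has no rational root (each ±√227 ± √146 is irrational), and any factorization into two quadratics over Q would force √(33142) ∈ Q (pairing opposite roots) or √227, √146 ∈ Q (other pairings), all impossible. Hence [Q(γ):Q] = 4 = [Q(√227, √146):Q], so Q(γ) = Q(√227, √146).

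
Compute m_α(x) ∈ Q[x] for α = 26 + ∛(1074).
m_α(x) = x^3 - 78x^2 + 2028x - 18650

Set β = α - 26 = ∛(1074), so β^3 = 1074. Then (α - 26)^3 - 1074 = 0, i.e. α is a root of g(x) = (x - 26)^3 - 1074 = x^3 - 78x^2 + 2028x - 18650. Since g(x) = h(x - 26) where h(x) = x^3 - 1074, and h is irreducible over Q (because 1074 is not a perfect cube, so h has no rational root, and a monic cubic with no rational root is irreducible), g is also irreducible (irreducibility is preserved under the substitution x → x - 26). Hence m_α(x) = x^3 - 78x^2 + 2028x - 18650.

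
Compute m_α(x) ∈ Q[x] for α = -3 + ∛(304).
m_α(x) = x^3 + 9x^2 + 27x - 277

Set β = α + 3 = ∛(304), so β^3 = 304. Then (α + 3)^3 - 304 = 0, i.e. α is a root of g(x) = (x + 3)^3 - 304 = x^3 + 9x^2 + 27x - 277. Since g(x) = h(x + 3) where h(x) = x^3 - 304, and h is irreducible over Q (because 304 is not a perfect cube, so h has no rational root, and a monic cubic with no rational root is irreducible), g is also irreducible (irreducibility is preserved under the substitution x → x + 3). Hence m_α(x) = x^3 + 9x^2 + 27x - 277.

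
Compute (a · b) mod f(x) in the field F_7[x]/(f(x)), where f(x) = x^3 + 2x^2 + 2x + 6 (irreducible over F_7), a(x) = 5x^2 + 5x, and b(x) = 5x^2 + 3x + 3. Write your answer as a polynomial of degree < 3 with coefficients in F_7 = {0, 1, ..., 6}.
a · b ≡ 4x + 4 (mod f(x))

Multiply in F_7[x]: a(x)·b(x) = (5x^2 + 5x)·(5x^2 + 3x + 3) = 4x^4 + 5x^3 + 2x^2 + x. This has degree ≥ 3, so divide by f(x) over F_7: 4x^4 + 5x^3 + 2x^2 + x = (4x + 4)·(x^3 + 2x^2 + 2x + 6) + (4x + 4). Hence a·b ≡ 4x + 4 (mod f). (F_7[x]/(f) is a field with 7^3 = 343 elements since f is irreducible of degree 3.)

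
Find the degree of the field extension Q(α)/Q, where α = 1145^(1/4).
[Q(α):Q] = 4

α is a root of x^4 - 1145. By Eisenstein's criterion at the prime p = 5 (which divides the constant term 1145 but p^2 = 25 does not, since 1145 is squarefree), x^4 - 1145 is irreducible over Q. Hence [Q(α):Q] = 4.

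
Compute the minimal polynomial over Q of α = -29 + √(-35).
m_α(x) = x^2 + 58x + 876

From α + 29 = √(-35), squaring gives (α + 29)^2 = -35, i.e. α^2 + 58α + 841 = -35, so α^2 + 58α + 876 = 0. The discriminant of x^2 + 58x + 876 is (58)^2 - 4·(876) = 3364 - 3504 = -140, and 4·(-35) is not a perfect square in Q since -35 is squarefree and ≠ 1. Hence x^2 + 58x + 876 is irreducible over Q and is the minimal polynomial of α.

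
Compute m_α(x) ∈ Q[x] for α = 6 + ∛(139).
m_α(x) = x^3 - 18x^2 + 108x - 355

Set β = α - 6 = ∛(139), so β^3 = 139. Then (α - 6)^3 - 139 = 0, i.e. α is a root of g(x) = (x - 6)^3 - 139 = x^3 - 18x^2 + 108x - 355. Since g(x) = h(x - 6) where h(x) = x^3 - 139, and h is irreducible over Q (because 139 is not a perfect cube, so h has no rational root, and a monic cubic with no rational root is irreducible), g is also irreducible (irreducibility is preserved under the substitution x → x - 6). Hence m_α(x) = x^3 - 18x^2 + 108x - 355.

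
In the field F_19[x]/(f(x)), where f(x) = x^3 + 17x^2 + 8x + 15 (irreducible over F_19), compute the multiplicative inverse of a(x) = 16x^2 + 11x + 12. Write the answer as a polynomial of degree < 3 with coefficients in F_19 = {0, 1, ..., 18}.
a(x)^(-1) ≡ 13x^2 + 13x + 12 (mod f(x))

Since f is irreducible over F_19, F_19[x]/(f) is a field and a(x) ≠ 0 has an inverse. Apply the extended Euclidean algorithm to f(x) and a(x) in F_19[x]: f(x) = (6x + 10)·a(x) + (16x + 9);  a(x) = (x + 12)·(16x + 9) + (18). The last nonzero remainder is the constant 18 = gcd(f, a) in F_19. Back-substituting through the division chain expresses 18 = s(x)·a(x) + t(x)·f(x) with s(x) ≡ 6x^2 + 6x + 7 (mod f), so (6x^2 + 6x + 7)·a(x) ≡ 18 (mod f). Multiplying by 18^(-1) ≡ 18 in F_19 gives a(x)^(-1) ≡ 18·(6x^2 + 6x + 7) ≡ 13x^2 + 13x + 12 (mod f). Check: (16x^2 + 11x + 12)·(13x^2 + 13x + 12) = 18x^4 + 9x^3 + 16x^2 + 3x + 11 ≡ 1 (mod x^3 + 17x^2 + 8x + 15).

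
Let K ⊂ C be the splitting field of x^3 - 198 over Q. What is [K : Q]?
[K : Q] = 6

The roots of x^3 - 198 are ∛198, ω∛198, ω^2∛198 where ω = e^(2πi/3) is a primitive cube root of unity, so K = Q(∛198, ω). Now [Q(∛198):Q] = 3 (since 198 is not a perfect cube, x^3 - 198 is irreducible) and [Q(ω):Q] = 2. Both 2 and 3 divide [K:Q], and [K:Q] ≤ 3·2 = 6, so [K:Q] = 6. (Equivalently: Q(∛198) ⊂ R but ω ∉ R, so [K : Q(∛198)] = 2.)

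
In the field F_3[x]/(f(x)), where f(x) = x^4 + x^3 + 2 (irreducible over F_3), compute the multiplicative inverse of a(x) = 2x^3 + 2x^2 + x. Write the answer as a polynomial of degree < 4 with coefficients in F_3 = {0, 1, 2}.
a(x)^(-1) ≡ 2x^2 + 2x + 2 (mod f(x))

Since f is irreducible over F_3, F_3[x]/(f) is a field and a(x) ≠ 0 has an inverse. Apply the extended Euclidean algorithm to f(x) and a(x) in F_3[x]: f(x) = (2x)·a(x) + (x^2 + 2);  a(x) = (2x + 2)·(x^2 + 2) + (2). The last nonzero remainder is the constant 2 = gcd(f, a) in F_3. Back-substituting through the division chain expresses 2 = s(x)·a(x) + t(x)·f(x) with s(x) ≡ x^2 + x + 1 (mod f), so (x^2 + x + 1)·a(x) ≡ 2 (mod f). Multiplying by 2^(-1) ≡ 2 in F_3 gives a(x)^(-1) ≡ 2·(x^2 + x + 1) ≡ 2x^2 + 2x + 2 (mod f). Check: (2x^3 + 2x^2 + x)·(2x^2 + 2x + 2) = x^5 + 2x^4 + x^3 + 2x ≡ 1 (mod x^4 + x^3 + 2).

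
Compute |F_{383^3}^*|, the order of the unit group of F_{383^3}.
|F_{383^3}^*| = 56181886

F_{383^3} has 383^3 = 56181887 elements; its multiplicative group consists of all nonzero elements, so |F_{383^3}^*| = 56181887 - 1 = 56181886. (It is cyclic since any finite subgroup of the multiplicative group of a field is cyclic.)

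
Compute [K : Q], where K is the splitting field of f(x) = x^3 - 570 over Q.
[K : Q] = 6

The roots of x^3 - 570 are ∛570, ω∛570, ω^2∛570 where ω = e^(2πi/3) is a primitive cube root of unity, so K = Q(∛570, ω). Now [Q(∛570):Q] = 3 (since 570 is not a perfect cube, x^3 - 570 is irreducible) and [Q(ω):Q] = 2. Both 2 and 3 divide [K:Q], and [K:Q] ≤ 3·2 = 6, so [K:Q] = 6. (Equivalently: Q(∛570) ⊂ R but ω ∉ R, so [K : Q(∛570)] = 2.)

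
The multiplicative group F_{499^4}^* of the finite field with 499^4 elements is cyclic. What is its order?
|F_{499^4}^*| = 62001498000

F_{499^4} has 499^4 = 62001498001 elements; its multiplicative group consists of all nonzero elements, so |F_{499^4}^*| = 62001498001 - 1 = 62001498000. (It is cyclic since any finite subgroup of the multiplicative group of a field is cyclic.)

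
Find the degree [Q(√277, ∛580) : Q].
[Q(√277, ∛580) : Q] = 6

Let L = Q(√277, ∛580). Since Q(√277) ⊂ L and [Q(√277):Q] = 2, the tower law gives 2 | [L:Q]. Likewise Q(∛580) ⊂ L with [Q(∛580):Q] = 3 (because 580 is not a perfect cube), so 3 | [L:Q]. As gcd(2,3) = 1, [L:Q] is divisible by 6. Conversely L is generated over Q by √277 and ∛580, so [L:Q] ≤ 2·3 = 6. Therefore [Q(√277, ∛580) : Q] = 6.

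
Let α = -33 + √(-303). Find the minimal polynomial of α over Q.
m_α(x) = x^2 + 66x + 1392

From α + 33 = √(-303), squaring gives (α + 33)^2 = -303, i.e. α^2 + 66α + 1089 = -303, so α^2 + 66α + 1392 = 0. The discriminant of x^2 + 66x + 1392 is (66)^2 - 4·(1392) = 4356 - 5568 = -1212, and 4·(-303) is not a perfect square in Q since -303 is squarefree and ≠ 1. Hence x^2 + 66x + 1392 is irreducible over Q and is the minimal polynomial of α.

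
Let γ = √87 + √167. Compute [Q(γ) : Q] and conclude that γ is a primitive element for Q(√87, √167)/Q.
[Q(γ) : Q] = 4 (equivalently, Q(γ) = Q(√87, √167))

Obviously Q(γ) ⊆ Q(√87, √167), and [Q(√87, √167):Q] = 4 (since 87, 167 are distinct squarefree integers > 1 with 14529 not a perfect square). To show equality we compute the minimal polynomial of γ. From γ = √87 + √167: γ^2 = 87 + 2√(14529) + 167 = 254 + 2√(14529), so γ^2 - 254 = 2√(14529); squaring, (γ^2 - 254)^2 = 4·14529, i.e. γ^4 - 508γ^2 + 64516 - 58116 = 0, i.e. γ^4 - 508γ^2 + 6400 = 0. So γ is a root of x^4 - 508x^2 + 6400. This polynomial is irreducible over Q: it has no rational root (each ±√87 ± √167 is irrational), and any factorization into two quadratics over Q would force √(14529) ∈ Q (pairing opposite roots) or √87, √167 ∈ Q (other pairings), all impossible. Hence [Q(γ):Q] = 4 = [Q(√87, √167):Q], so Q(γ) = Q(√87, √167).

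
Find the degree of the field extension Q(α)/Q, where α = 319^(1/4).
[Q(α):Q] = 4

α is a root of x^4 - 319. By Eisenstein's criterion at the prime p = 11 (which divides the constant term 319 but p^2 = 121 does not, since 319 is squarefree), x^4 - 319 is irreducible over Q. Hence [Q(α):Q] = 4.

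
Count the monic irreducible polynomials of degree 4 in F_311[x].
There are 2338713780 monic irreducible polynomials of degree 4 over F_311

Each element of F_{311^4} that lies in no proper subfield is a root of exactly one monic irreducible of degree 4 over F_311, and each such polynomial has 4 distinct roots in F_{311^4}. By Möbius inversion the count is N_311(4) = (1/4) Σ_{d|4} μ(4/d) · 311^d = (1/4)(μ(4)·311^1 + μ(2)·311^2 + μ(1)·311^4) = 9354855120/4 = 2338713780.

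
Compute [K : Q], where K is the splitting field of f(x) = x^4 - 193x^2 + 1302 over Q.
[K : Q] = 4

Solving the quadratic in x^2: x^2 = (193 ± √(193^2 - 4·1302))/2 = (193 ± √32041)/2 = (193 ± 179)/2, giving x^2 = 7 or x^2 = 186. So f(x) = (x^2 - 7)(x^2 - 186) and the roots of f are ±√7, ±√186. Hence the splitting field is K = Q(√7, √186). Since 7 and 186 are distinct squarefree integers > 1, their product 1302 is not a perfect square, so √186 ∉ Q(√7). By the tower law [K:Q] = [Q(√7,√186):Q(√7)] · [Q(√7):Q] = 2 · 2 = 4.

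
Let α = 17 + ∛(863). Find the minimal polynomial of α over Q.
m_α(x) = x^3 - 51x^2 + 867x - 5776

Set β = α - 17 = ∛(863), so β^3 = 863. Then (α - 17)^3 - 863 = 0, i.e. α is a root of g(x) = (x - 17)^3 - 863 = x^3 - 51x^2 + 867x - 5776. Since g(x) = h(x - 17) where h(x) = x^3 - 863, and h is irreducible over Q (because 863 is not a perfect cube, so h has no rational root, and a monic cubic with no rational root is irreducible), g is also irreducible (irreducibility is preserved under the substitution x → x - 17). Hence m_α(x) = x^3 - 51x^2 + 867x - 5776.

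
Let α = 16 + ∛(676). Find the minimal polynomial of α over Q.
m_α(x) = x^3 - 48x^2 + 768x - 4772

Set β = α - 16 = ∛(676), so β^3 = 676. Then (α - 16)^3 - 676 = 0, i.e. α is a root of g(x) = (x - 16)^3 - 676 = x^3 - 48x^2 + 768x - 4772. Since g(x) = h(x - 16) where h(x) = x^3 - 676, and h is irreducible over Q (because 676 is not a perfect cube, so h has no rational root, and a monic cubic with no rational root is irreducible), g is also irreducible (irreducibility is preserved under the substitution x → x - 16). Hence m_α(x) = x^3 - 48x^2 + 768x - 4772.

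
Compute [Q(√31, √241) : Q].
[Q(√31, √241) : Q] = 4

[Q(√31):Q] = 2 (min poly x^2 - 31, irreducible since 31 is squarefree > 1). For the top step, suppose √241 ∈ Q(√31), say √241 = c + d√31 with c, d ∈ Q. Squaring: 241 = c^2 + 31d^2 + 2cd√31. Since √31 ∉ Q this forces 2cd = 0. If d = 0 then √241 = c ∈ Q, contradicting 241 squarefree > 1. If c = 0 then 241 = 31d^2, so 31·241 = (31d)^2 is a perfect square in Q — but 31·241 = 7471 is not a perfect square (since 31 and 241 are distinct squarefree integers). Contradiction. Hence √241 ∉ Q(√31), so x^2 - 241 stays irreducible over Q(√31) and [Q(√31, √241) : Q(√31)] = 2. By the tower law, [Q(√31, √241) : Q] = 2 · 2 = 4.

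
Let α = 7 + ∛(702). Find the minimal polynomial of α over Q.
m_α(x) = x^3 - 21x^2 + 147x - 1045

Set β = α - 7 = ∛(702), so β^3 = 702. Then (α - 7)^3 - 702 = 0, i.e. α is a root of g(x) = (x - 7)^3 - 702 = x^3 - 21x^2 + 147x - 1045. Since g(x) = h(x - 7) where h(x) = x^3 - 702, and h is irreducible over Q (because 702 is not a perfect cube, so h has no rational root, and a monic cubic with no rational root is irreducible), g is also irreducible (irreducibility is preserved under the substitution x → x - 7). Hence m_α(x) = x^3 - 21x^2 + 147x - 1045.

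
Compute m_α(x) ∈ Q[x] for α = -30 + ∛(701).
m_α(x) = x^3 + 90x^2 + 2700x + 26299

Set β = α + 30 = ∛(701), so β^3 = 701. Then (α + 30)^3 - 701 = 0, i.e. α is a root of g(x) = (x + 30)^3 - 701 = x^3 + 90x^2 + 2700x + 26299. Since g(x) = h(x + 30) where h(x) = x^3 - 701, and h is irreducible over Q (because 701 is not a perfect cube, so h has no rational root, and a monic cubic with no rational root is irreducible), g is also irreducible (irreducibility is preserved under the substitution x → x + 30). Hence m_α(x) = x^3 + 90x^2 + 2700x + 26299.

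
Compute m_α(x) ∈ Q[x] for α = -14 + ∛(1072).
m_α(x) = x^3 + 42x^2 + 588x + 1672

Set β = α + 14 = ∛(1072), so β^3 = 1072. Then (α + 14)^3 - 1072 = 0, i.e. α is a root of g(x) = (x + 14)^3 - 1072 = x^3 + 42x^2 + 588x + 1672. Since g(x) = h(x + 14) where h(x) = x^3 - 1072, and h is irreducible over Q (because 1072 is not a perfect cube, so h has no rational root, and a monic cubic with no rational root is irreducible), g is also irreducible (irreducibility is preserved under the substitution x → x + 14). Hence m_α(x) = x^3 + 42x^2 + 588x + 1672.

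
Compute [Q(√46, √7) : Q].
[Q(√46, √7) : Q] = 4

[Q(√46):Q] = 2 (min poly x^2 - 46, irreducible since 46 is squarefree > 1). For the top step, suppose √7 ∈ Q(√46), say √7 = c + d√46 with c, d ∈ Q. Squaring: 7 = c^2 + 46d^2 + 2cd√46. Since √46 ∉ Q this forces 2cd = 0. If d = 0 then √7 = c ∈ Q, contradicting 7 squarefree > 1. If c = 0 then 7 = 46d^2, so 46·7 = (46d)^2 is a perfect square in Q — but 46·7 = 322 is not a perfect square (since 46 and 7 are distinct squarefree integers). Contradiction. Hence √7 ∉ Q(√46), so x^2 - 7 stays irreducible over Q(√46) and [Q(√46, √7) : Q(√46)] = 2. By the tower law, [Q(√46, √7) : Q] = 2 · 2 = 4.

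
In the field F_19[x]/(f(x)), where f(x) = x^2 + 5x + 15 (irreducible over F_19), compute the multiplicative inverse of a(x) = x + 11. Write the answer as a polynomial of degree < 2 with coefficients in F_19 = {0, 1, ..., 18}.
a(x)^(-1) ≡ 15x + 5 (mod f(x))

Since f is irreducible over F_19, F_19[x]/(f) is a field and a(x) ≠ 0 has an inverse. Apply the extended Euclidean algorithm to f(x) and a(x) in F_19[x]: f(x) = (x + 13)·a(x) + (5). The last nonzero remainder is the constant 5 = gcd(f, a) in F_19. Back-substituting through the division chain expresses 5 = s(x)·a(x) + t(x)·f(x) with s(x) ≡ 18x + 6 (mod f), so (18x + 6)·a(x) ≡ 5 (mod f). Multiplying by 5^(-1) ≡ 4 in F_19 gives a(x)^(-1) ≡ 4·(18x + 6) ≡ 15x + 5 (mod f). Check: (x + 11)·(15x + 5) = 15x^2 + 18x + 17 ≡ 1 (mod x^2 + 5x + 15).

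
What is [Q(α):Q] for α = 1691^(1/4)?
[Q(α):Q] = 4

α is a root of x^4 - 1691. By Eisenstein's criterion at the prime p = 19 (which divides the constant term 1691 but p^2 = 361 does not, since 1691 is squarefree), x^4 - 1691 is irreducible over Q. Hence [Q(α):Q] = 4.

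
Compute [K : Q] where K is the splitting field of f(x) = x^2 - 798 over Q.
[K : Q] = 2

f(x) = x^2 - 798 factors as (x - √798)(x + √798). The splitting field is K = Q(√798). Since 798 is squarefree and > 1, it is not a perfect square, so x^2 - 798 is irreducible over Q and [Q(√798) : Q] = 2. Hence [K : Q] = 2.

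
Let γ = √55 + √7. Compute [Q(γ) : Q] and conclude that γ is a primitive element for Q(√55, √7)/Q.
[Q(γ) : Q] = 4 (equivalently, Q(γ) = Q(√55, √7))

Obviously Q(γ) ⊆ Q(√55, √7), and [Q(√55, √7):Q] = 4 (since 55, 7 are distinct squarefree integers > 1 with 385 not a perfect square). To show equality we compute the minimal polynomial of γ. From γ = √55 + √7: γ^2 = 55 + 2√(385) + 7 = 62 + 2√(385), so γ^2 - 62 = 2√(385); squaring, (γ^2 - 62)^2 = 4·385, i.e. γ^4 - 124γ^2 + 3844 - 1540 = 0, i.e. γ^4 - 124γ^2 + 2304 = 0. So γ is a root of x^4 - 124x^2 + 2304. This polynomial is irreducible over Q: it has no rational root (each ±√55 ± √7 is irrational), and any factorization into two quadratics over Q would force √(385) ∈ Q (pairing opposite roots) or √55, √7 ∈ Q (other pairings), all impossible. Hence [Q(γ):Q] = 4 = [Q(√55, √7):Q], so Q(γ) = Q(√55, √7).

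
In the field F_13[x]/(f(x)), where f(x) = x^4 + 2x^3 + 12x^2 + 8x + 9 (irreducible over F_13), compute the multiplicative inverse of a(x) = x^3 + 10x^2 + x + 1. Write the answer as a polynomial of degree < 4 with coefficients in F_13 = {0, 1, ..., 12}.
a(x)^(-1) ≡ 4x^3 + 9x + 7 (mod f(x))

Since f is irreducible over F_13, F_13[x]/(f) is a field and a(x) ≠ 0 has an inverse. Apply the extended Euclidean algorithm to f(x) and a(x) in F_13[x]: f(x) = (x + 5)·a(x) + (2x + 4);  a(x) = (7x^2 + 4x + 12)·(2x + 4) + (5). The last nonzero remainder is the constant 5 = gcd(f, a) in F_13. Back-substituting through the division chain expresses 5 = s(x)·a(x) + t(x)·f(x) with s(x) ≡ 7x^3 + 6x + 9 (mod f), so (7x^3 + 6x + 9)·a(x) ≡ 5 (mod f). Multiplying by 5^(-1) ≡ 8 in F_13 gives a(x)^(-1) ≡ 8·(7x^3 + 6x + 9) ≡ 4x^3 + 9x + 7 (mod f). Check: (x^3 + 10x^2 + x + 1)·(4x^3 + 9x + 7) = 4x^6 + x^5 + 10x^3 + x^2 + 3x + 7 ≡ 1 (mod x^4 + 2x^3 + 12x^2 + 8x + 9).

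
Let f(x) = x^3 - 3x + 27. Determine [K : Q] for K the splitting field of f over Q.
[K : Q] = 6

By the rational root test, any rational root of the monic integer polynomial f(x) = x^3 - 3x + 27 must be an integer dividing the constant term 27, i.e. one of ±{1, 3, 9, 27}. Evaluating: f(1) = 25, f(-1) = 29, f(3) = 45, f(-3) = 9, f(9) = 729, f(-9) = -675, f(27) = 19629, f(-27) = -19575; none is 0, so f has no rational root and is therefore irreducible over Q (a cubic with no linear factor over a field is irreducible). For an irreducible cubic, the Galois group is A_3 or S_3 according as the discriminant disc(f) = -4a^3 - 27b^2 = -4·(-3)^3 - 27·(27)^2 = -19575 is or is not a square in Q. Here disc(f) = -19575 is not a perfect square in Q, so the Galois group of f over Q is not contained in A_3 and must be all of S_3. The splitting field has degree |S_3| = 6 over Q, so [K : Q] = 6.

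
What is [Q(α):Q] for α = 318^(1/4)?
[Q(α):Q] = 4

α is a root of x^4 - 318. By Eisenstein's criterion at the prime p = 2 (which divides the constant term 318 but p^2 = 4 does not, since 318 is squarefree), x^4 - 318 is irreducible over Q. Hence [Q(α):Q] = 4.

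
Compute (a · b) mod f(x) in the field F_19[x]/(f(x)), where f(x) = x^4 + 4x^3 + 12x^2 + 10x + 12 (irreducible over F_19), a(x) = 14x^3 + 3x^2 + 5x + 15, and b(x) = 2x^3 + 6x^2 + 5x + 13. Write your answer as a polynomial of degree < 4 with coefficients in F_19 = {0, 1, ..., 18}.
a · b ≡ 5x^3 + 14x^2 + 4x (mod f(x))

Multiply in F_19[x]: a(x)·b(x) = (14x^3 + 3x^2 + 5x + 15)·(2x^3 + 6x^2 + 5x + 13) = 9x^6 + 14x^5 + 3x^4 + 10x^3 + 2x^2 + 7x + 5. This has degree ≥ 4, so divide by f(x) over F_19: 9x^6 + 14x^5 + 3x^4 + 10x^3 + 2x^2 + 7x + 5 = (9x^2 + 16x + 2)·(x^4 + 4x^3 + 12x^2 + 10x + 12) + (5x^3 + 14x^2 + 4x). Hence a·b ≡ 5x^3 + 14x^2 + 4x (mod f). (F_19[x]/(f) is a field with 19^4 = 130321 elements since f is irreducible of degree 4.)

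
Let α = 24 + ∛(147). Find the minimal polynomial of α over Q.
m_α(x) = x^3 - 72x^2 + 1728x - 13971

Set β = α - 24 = ∛(147), so β^3 = 147. Then (α - 24)^3 - 147 = 0, i.e. α is a root of g(x) = (x - 24)^3 - 147 = x^3 - 72x^2 + 1728x - 13971. Since g(x) = h(x - 24) where h(x) = x^3 - 147, and h is irreducible over Q (because 147 is not a perfect cube, so h has no rational root, and a monic cubic with no rational root is irreducible), g is also irreducible (irreducibility is preserved under the substitution x → x - 24). Hence m_α(x) = x^3 - 72x^2 + 1728x - 13971.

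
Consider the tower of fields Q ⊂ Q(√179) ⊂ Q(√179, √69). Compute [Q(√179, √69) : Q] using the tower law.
[Q(√179, √69) : Q] = 4

[Q(√179):Q] = 2 (min poly x^2 - 179, irreducible since 179 is squarefree > 1). For the top step, suppose √69 ∈ Q(√179), say √69 = c + d√179 with c, d ∈ Q. Squaring: 69 = c^2 + 179d^2 + 2cd√179. Since √179 ∉ Q this forces 2cd = 0. If d = 0 then √69 = c ∈ Q, contradicting 69 squarefree > 1. If c = 0 then 69 = 179d^2, so 179·69 = (179d)^2 is a perfect square in Q — but 179·69 = 12351 is not a perfect square (since 179 and 69 are distinct squarefree integers). Contradiction. Hence √69 ∉ Q(√179), so x^2 - 69 stays irreducible over Q(√179) and [Q(√179, √69) : Q(√179)] = 2. By the tower law, [Q(√179, √69) : Q] = 2 · 2 = 4.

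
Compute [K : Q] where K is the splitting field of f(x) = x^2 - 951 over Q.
[K : Q] = 2

f(x) = x^2 - 951 factors as (x - √951)(x + √951). The splitting field is K = Q(√951). Since 951 is squarefree and > 1, it is not a perfect square, so x^2 - 951 is irreducible over Q and [Q(√951) : Q] = 2. Hence [K : Q] = 2.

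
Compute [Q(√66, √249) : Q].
[Q(√66, √249) : Q] = 4

[Q(√66):Q] = 2 (min poly x^2 - 66, irreducible since 66 is squarefree > 1). For the top step, suppose √249 ∈ Q(√66), say √249 = c + d√66 with c, d ∈ Q. Squaring: 249 = c^2 + 66d^2 + 2cd√66. Since √66 ∉ Q this forces 2cd = 0. If d = 0 then √249 = c ∈ Q, contradicting 249 squarefree > 1. If c = 0 then 249 = 66d^2, so 66·249 = (66d)^2 is a perfect square in Q — but 66·249 = 16434 is not a perfect square (since 66 and 249 are distinct squarefree integers). Contradiction. Hence √249 ∉ Q(√66), so x^2 - 249 stays irreducible over Q(√66) and [Q(√66, √249) : Q(√66)] = 2. By the tower law, [Q(√66, √249) : Q] = 2 · 2 = 4.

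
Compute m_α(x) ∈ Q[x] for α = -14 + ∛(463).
m_α(x) = x^3 + 42x^2 + 588x + 2281

Set β = α + 14 = ∛(463), so β^3 = 463. Then (α + 14)^3 - 463 = 0, i.e. α is a root of g(x) = (x + 14)^3 - 463 = x^3 + 42x^2 + 588x + 2281. Since g(x) = h(x + 14) where h(x) = x^3 - 463, and h is irreducible over Q (because 463 is not a perfect cube, so h has no rational root, and a monic cubic with no rational root is irreducible), g is also irreducible (irreducibility is preserved under the substitution x → x + 14). Hence m_α(x) = x^3 + 42x^2 + 588x + 2281.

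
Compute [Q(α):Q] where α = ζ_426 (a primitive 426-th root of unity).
[Q(α):Q] = 140

The minimal polynomial of ζ_426 over Q is the 426-th cyclotomic polynomial Φ_426(x), which is irreducible over Q and has degree φ(426) = 140. Hence [Q(α):Q] = φ(426) = 140.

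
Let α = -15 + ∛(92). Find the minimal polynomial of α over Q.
m_α(x) = x^3 + 45x^2 + 675x + 3283

Set β = α + 15 = ∛(92), so β^3 = 92. Then (α + 15)^3 - 92 = 0, i.e. α is a root of g(x) = (x + 15)^3 - 92 = x^3 + 45x^2 + 675x + 3283. Since g(x) = h(x + 15) where h(x) = x^3 - 92, and h is irreducible over Q (because 92 is not a perfect cube, so h has no rational root, and a monic cubic with no rational root is irreducible), g is also irreducible (irreducibility is preserved under the substitution x → x + 15). Hence m_α(x) = x^3 + 45x^2 + 675x + 3283.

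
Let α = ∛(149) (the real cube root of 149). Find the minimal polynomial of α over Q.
m_α(x) = x^3 - 149

α satisfies α^3 = 149, so x^3 - 149 annihilates α. By the rational root test, a rational root p/q (in lowest terms) of x^3 - 149 would satisfy p^3 = 149 q^3, forcing q = 1 and p^3 = 149; but 149 is not a perfect cube, contradiction. A monic cubic over Q with no rational root is irreducible (any nontrivial factorization would include a linear factor). Hence x^3 - 149 is the minimal polynomial of α, and in particular [Q(α):Q] = 3.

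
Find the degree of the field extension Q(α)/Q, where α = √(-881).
[Q(α):Q] = 2

[Q(α):Q] equals the degree of the minimal polynomial of α. Here α^2 = -881 and x^2 + 881 is irreducible (d = -881 is squarefree, ≠ 1, hence not a square), so deg(m_α) = 2. Thus [Q(α):Q] = 2.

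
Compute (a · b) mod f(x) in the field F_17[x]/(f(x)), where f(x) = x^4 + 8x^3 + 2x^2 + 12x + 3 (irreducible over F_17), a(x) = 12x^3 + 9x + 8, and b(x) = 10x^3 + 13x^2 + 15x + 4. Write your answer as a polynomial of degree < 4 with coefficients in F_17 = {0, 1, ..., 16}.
a · b ≡ 6x^3 + 3x^2 + 11x + 9 (mod f(x))

Multiply in F_17[x]: a(x)·b(x) = (12x^3 + 9x + 8)·(10x^3 + 13x^2 + 15x + 4) = x^6 + 3x^5 + 15x^4 + 7x^3 + x^2 + 3x + 15. This has degree ≥ 4, so divide by f(x) over F_17: x^6 + 3x^5 + 15x^4 + 7x^3 + x^2 + 3x + 15 = (x^2 + 12x + 2)·(x^4 + 8x^3 + 2x^2 + 12x + 3) + (6x^3 + 3x^2 + 11x + 9). Hence a·b ≡ 6x^3 + 3x^2 + 11x + 9 (mod f). (F_17[x]/(f) is a field with 17^4 = 83521 elements since f is irreducible of degree 4.)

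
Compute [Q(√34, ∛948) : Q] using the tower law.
[Q(√34, ∛948) : Q] = 6

Let L = Q(√34, ∛948). Since Q(√34) ⊂ L and [Q(√34):Q] = 2, the tower law gives 2 | [L:Q]. Likewise Q(∛948) ⊂ L with [Q(∛948):Q] = 3 (because 948 is not a perfect cube), so 3 | [L:Q]. As gcd(2,3) = 1, [L:Q] is divisible by 6. Conversely L is generated over Q by √34 and ∛948, so [L:Q] ≤ 2·3 = 6. Therefore [Q(√34, ∛948) : Q] = 6.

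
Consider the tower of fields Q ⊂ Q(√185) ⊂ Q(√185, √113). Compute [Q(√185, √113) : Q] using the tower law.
[Q(√185, √113) : Q] = 4

[Q(√185):Q] = 2 (min poly x^2 - 185, irreducible since 185 is squarefree > 1). For the top step, suppose √113 ∈ Q(√185), say √113 = c + d√185 with c, d ∈ Q. Squaring: 113 = c^2 + 185d^2 + 2cd√185. Since √185 ∉ Q this forces 2cd = 0. If d = 0 then √113 = c ∈ Q, contradicting 113 squarefree > 1. If c = 0 then 113 = 185d^2, so 185·113 = (185d)^2 is a perfect square in Q — but 185·113 = 20905 is not a perfect square (since 185 and 113 are distinct squarefree integers). Contradiction. Hence √113 ∉ Q(√185), so x^2 - 113 stays irreducible over Q(√185) and [Q(√185, √113) : Q(√185)] = 2. By the tower law, [Q(√185, √113) : Q] = 2 · 2 = 4.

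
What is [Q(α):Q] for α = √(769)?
[Q(α):Q] = 2

[Q(α):Q] equals the degree of the minimal polynomial of α. Here α^2 = 769 and x^2 - 769 is irreducible (d = 769 is squarefree, ≠ 1, hence not a square), so deg(m_α) = 2. Thus [Q(α):Q] = 2.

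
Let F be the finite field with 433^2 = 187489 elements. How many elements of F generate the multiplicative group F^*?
There are φ(187488) = 51840 primitive elements

F_q^* is cyclic of order q - 1 = 187488. A cyclic group of order m has exactly φ(m) generators. Here m = 187488 = 2^5 · 3^3 · 7 · 31, so the number of primitive elements is φ(187488) = 51840.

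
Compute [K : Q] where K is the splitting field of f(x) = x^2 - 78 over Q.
[K : Q] = 2

f(x) = x^2 - 78 factors as (x - √78)(x + √78). The splitting field is K = Q(√78). Since 78 is squarefree and > 1, it is not a perfect square, so x^2 - 78 is irreducible over Q and [Q(√78) : Q] = 2. Hence [K : Q] = 2.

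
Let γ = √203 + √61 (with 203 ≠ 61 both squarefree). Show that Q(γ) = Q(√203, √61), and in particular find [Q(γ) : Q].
[Q(γ) : Q] = 4 (equivalently, Q(γ) = Q(√203, √61))

Obviously Q(γ) ⊆ Q(√203, √61), and [Q(√203, √61):Q] = 4 (since 203, 61 are distinct squarefree integers > 1 with 12383 not a perfect square). To show equality we compute the minimal polynomial of γ. From γ = √203 + √61: γ^2 = 203 + 2√(12383) + 61 = 264 + 2√(12383), so γ^2 - 264 = 2√(12383); squaring, (γ^2 - 264)^2 = 4·12383, i.e. γ^4 - 528γ^2 + 69696 - 49532 = 0, i.e. γ^4 - 528γ^2 + 20164 = 0. So γ is a root of x^4 - 528x^2 + 20164. This polynomial is irreducible over Q: it has no rational root (each ±√203 ± √61 is irrational), and any factorization into two quadratics over Q would force √(12383) ∈ Q (pairing opposite roots) or √203, √61 ∈ Q (other pairings), all impossible. Hence [Q(γ):Q] = 4 = [Q(√203, √61):Q], so Q(γ) = Q(√203, √61).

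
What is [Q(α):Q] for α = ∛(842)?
[Q(α):Q] = 3

The minimal polynomial of α is x^3 - 842, irreducible over Q since 842 is not a perfect cube (so x^3 - 842 has no rational root). Hence [Q(α):Q] = deg(m_α) = 3.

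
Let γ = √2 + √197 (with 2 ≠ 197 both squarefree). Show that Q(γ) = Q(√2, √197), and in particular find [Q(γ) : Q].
[Q(γ) : Q] = 4 (equivalently, Q(γ) = Q(√2, √197))

Obviously Q(γ) ⊆ Q(√2, √197), and [Q(√2, √197):Q] = 4 (since 2, 197 are distinct squarefree integers > 1 with 394 not a perfect square). To show equality we compute the minimal polynomial of γ. From γ = √2 + √197: γ^2 = 2 + 2√(394) + 197 = 199 + 2√(394), so γ^2 - 199 = 2√(394); squaring, (γ^2 - 199)^2 = 4·394, i.e. γ^4 - 398γ^2 + 39601 - 1576 = 0, i.e. γ^4 - 398γ^2 + 38025 = 0. So γ is a root of x^4 - 398x^2 + 38025. This polynomial is irreducible over Q: it has no rational root (each ±√2 ± √197 is irrational), and any factorization into two quadratics over Q would force √(394) ∈ Q (pairing opposite roots) or √2, √197 ∈ Q (other pairings), all impossible. Hence [Q(γ):Q] = 4 = [Q(√2, √197):Q], so Q(γ) = Q(√2, √197).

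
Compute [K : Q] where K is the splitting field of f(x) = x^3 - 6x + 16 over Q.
[K : Q] = 6

By the rational root test, any rational root of the monic integer polynomial f(x) = x^3 - 6x + 16 must be an integer dividing the constant term 16, i.e. one of ±{1, 2, 4, 8, 16}. Evaluating: f(1) = 11, f(-1) = 21, f(2) = 12, f(-2) = 20, f(4) = 56, f(-4) = -24, f(8) = 480, f(-8) = -448, f(16) = 4016, f(-16) = -3984; none is 0, so f has no rational root and is therefore irreducible over Q (a cubic with no linear factor over a field is irreducible). For an irreducible cubic, the Galois group is A_3 or S_3 according as the discriminant disc(f) = -4a^3 - 27b^2 = -4·(-6)^3 - 27·(16)^2 = -6048 is or is not a square in Q. Here disc(f) = -6048 is not a perfect square in Q, so the Galois group of f over Q is not contained in A_3 and must be all of S_3. The splitting field has degree |S_3| = 6 over Q, so [K : Q] = 6.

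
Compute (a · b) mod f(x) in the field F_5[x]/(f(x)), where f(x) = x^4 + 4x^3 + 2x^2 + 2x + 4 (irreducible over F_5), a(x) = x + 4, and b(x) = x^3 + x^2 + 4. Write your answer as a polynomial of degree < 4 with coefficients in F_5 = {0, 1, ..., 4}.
a · b ≡ x^3 + 2x^2 + 2x + 2 (mod f(x))

Multiply in F_5[x]: a(x)·b(x) = (x + 4)·(x^3 + x^2 + 4) = x^4 + 4x^2 + 4x + 1. This has degree ≥ 4, so divide by f(x) over F_5: x^4 + 4x^2 + 4x + 1 = (1)·(x^4 + 4x^3 + 2x^2 + 2x + 4) + (x^3 + 2x^2 + 2x + 2). Hence a·b ≡ x^3 + 2x^2 + 2x + 2 (mod f). (F_5[x]/(f) is a field with 5^4 = 625 elements since f is irreducible of degree 4.)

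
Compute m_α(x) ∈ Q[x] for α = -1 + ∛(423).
m_α(x) = x^3 + 3x^2 + 3x - 422

Set β = α + 1 = ∛(423), so β^3 = 423. Then (α + 1)^3 - 423 = 0, i.e. α is a root of g(x) = (x + 1)^3 - 423 = x^3 + 3x^2 + 3x - 422. Since g(x) = h(x + 1) where h(x) = x^3 - 423, and h is irreducible over Q (because 423 is not a perfect cube, so h has no rational root, and a monic cubic with no rational root is irreducible), g is also irreducible (irreducibility is preserved under the substitution x → x + 1). Hence m_α(x) = x^3 + 3x^2 + 3x - 422.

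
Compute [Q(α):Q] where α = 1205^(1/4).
[Q(α):Q] = 4

α is a root of x^4 - 1205. By Eisenstein's criterion at the prime p = 5 (which divides the constant term 1205 but p^2 = 25 does not, since 1205 is squarefree), x^4 - 1205 is irreducible over Q. Hence [Q(α):Q] = 4.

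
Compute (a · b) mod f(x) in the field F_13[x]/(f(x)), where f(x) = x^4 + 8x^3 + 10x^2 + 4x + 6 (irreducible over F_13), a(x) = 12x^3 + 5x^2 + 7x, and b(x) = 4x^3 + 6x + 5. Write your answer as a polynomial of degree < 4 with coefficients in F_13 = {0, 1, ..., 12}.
a · b ≡ 4x^2 + 8x + 5 (mod f(x))

Multiply in F_13[x]: a(x)·b(x) = (12x^3 + 5x^2 + 7x)·(4x^3 + 6x + 5) = 9x^6 + 7x^5 + 9x^4 + 12x^3 + 2x^2 + 9x. This has degree ≥ 4, so divide by f(x) over F_13: 9x^6 + 7x^5 + 9x^4 + 12x^3 + 2x^2 + 9x = (9x^2 + 10)·(x^4 + 8x^3 + 10x^2 + 4x + 6) + (4x^2 + 8x + 5). Hence a·b ≡ 4x^2 + 8x + 5 (mod f). (F_13[x]/(f) is a field with 13^4 = 28561 elements since f is irreducible of degree 4.)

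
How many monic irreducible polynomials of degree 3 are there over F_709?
There are 118800040 monic irreducible polynomials of degree 3 over F_709

Each element of F_{709^3} that lies in no proper subfield is a root of exactly one monic irreducible of degree 3 over F_709, and each such polynomial has 3 distinct roots in F_{709^3}. By Möbius inversion the count is N_709(3) = (1/3) Σ_{d|3} μ(3/d) · 709^d = (1/3)(μ(3)·709^1 + μ(1)·709^3) = 356400120/3 = 118800040.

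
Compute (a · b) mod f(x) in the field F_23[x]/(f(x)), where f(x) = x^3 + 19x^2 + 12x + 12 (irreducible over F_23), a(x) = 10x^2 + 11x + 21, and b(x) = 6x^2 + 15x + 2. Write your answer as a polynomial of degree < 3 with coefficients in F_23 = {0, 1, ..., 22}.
a · b ≡ 12x^2 + 10x + 21 (mod f(x))

Multiply in F_23[x]: a(x)·b(x) = (10x^2 + 11x + 21)·(6x^2 + 15x + 2) = 14x^4 + 9x^3 + 12x^2 + 15x + 19. This has degree ≥ 3, so divide by f(x) over F_23: 14x^4 + 9x^3 + 12x^2 + 15x + 19 = (14x + 19)·(x^3 + 19x^2 + 12x + 12) + (12x^2 + 10x + 21). Hence a·b ≡ 12x^2 + 10x + 21 (mod f). (F_23[x]/(f) is a field with 23^3 = 12167 elements since f is irreducible of degree 3.)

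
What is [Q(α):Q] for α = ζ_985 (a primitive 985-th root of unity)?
[Q(α):Q] = 784

The minimal polynomial of ζ_985 over Q is the 985-th cyclotomic polynomial Φ_985(x), which is irreducible over Q and has degree φ(985) = 784. Hence [Q(α):Q] = φ(985) = 784.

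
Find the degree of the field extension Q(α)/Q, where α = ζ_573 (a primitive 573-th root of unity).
[Q(α):Q] = 380

The minimal polynomial of ζ_573 over Q is the 573-th cyclotomic polynomial Φ_573(x), which is irreducible over Q and has degree φ(573) = 380. Hence [Q(α):Q] = φ(573) = 380.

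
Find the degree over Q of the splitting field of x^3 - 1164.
[K : Q] = 6

The roots of x^3 - 1164 are ∛1164, ω∛1164, ω^2∛1164 where ω = e^(2πi/3) is a primitive cube root of unity, so K = Q(∛1164, ω). Now [Q(∛1164):Q] = 3 (since 1164 is not a perfect cube, x^3 - 1164 is irreducible) and [Q(ω):Q] = 2. Both 2 and 3 divide [K:Q], and [K:Q] ≤ 3·2 = 6, so [K:Q] = 6. (Equivalently: Q(∛1164) ⊂ R but ω ∉ R, so [K : Q(∛1164)] = 2.)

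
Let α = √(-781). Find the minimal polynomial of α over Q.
m_α(x) = x^2 + 781

α satisfies α^2 + 781 = 0, so x^2 + 781 annihilates α. Since d = -781 is squarefree and ≠ 1, it is not a perfect square in Q, so x^2 + 781 has no rational root and is therefore irreducible over Q (a degree-2 polynomial over a field is irreducible iff it has no root). Hence m_α(x) = x^2 + 781.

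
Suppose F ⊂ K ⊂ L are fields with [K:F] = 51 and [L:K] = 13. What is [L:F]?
[L:F] = 663

The tower law says that for any tower of field extensions F ⊂ K ⊂ L with finite degrees, [L:F] = [L:K] · [K:F]. Here this gives [L:F] = 13 · 51 = 663.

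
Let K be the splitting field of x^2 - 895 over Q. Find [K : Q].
[K : Q] = 2

f(x) = x^2 - 895 factors as (x - √895)(x + √895). The splitting field is K = Q(√895). Since 895 is squarefree and > 1, it is not a perfect square, so x^2 - 895 is irreducible over Q and [Q(√895) : Q] = 2. Hence [K : Q] = 2.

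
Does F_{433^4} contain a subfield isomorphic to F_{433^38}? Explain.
No: F_{433^38} is not a subfield of F_{433^4}

F_{p^m} embeds in F_{p^n} iff m | n. Here 38 ∤ 4 (since 4 = 0·38 + 4 with remainder 4 ≠ 0), so F_{433^38} is not a subfield of F_{433^4}. Equivalently: if it were, the tower law would give 38 = [F_{433^38}:F_433] dividing [F_{433^4}:F_433] = 4, contradiction.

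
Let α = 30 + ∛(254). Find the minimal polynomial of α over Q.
m_α(x) = x^3 - 90x^2 + 2700x - 27254

Set β = α - 30 = ∛(254), so β^3 = 254. Then (α - 30)^3 - 254 = 0, i.e. α is a root of g(x) = (x - 30)^3 - 254 = x^3 - 90x^2 + 2700x - 27254. Since g(x) = h(x - 30) where h(x) = x^3 - 254, and h is irreducible over Q (because 254 is not a perfect cube, so h has no rational root, and a monic cubic with no rational root is irreducible), g is also irreducible (irreducibility is preserved under the substitution x → x - 30). Hence m_α(x) = x^3 - 90x^2 + 2700x - 27254.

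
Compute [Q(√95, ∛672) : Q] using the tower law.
[Q(√95, ∛672) : Q] = 6

Let L = Q(√95, ∛672). Since Q(√95) ⊂ L and [Q(√95):Q] = 2, the tower law gives 2 | [L:Q]. Likewise Q(∛672) ⊂ L with [Q(∛672):Q] = 3 (because 672 is not a perfect cube), so 3 | [L:Q]. As gcd(2,3) = 1, [L:Q] is divisible by 6. Conversely L is generated over Q by √95 and ∛672, so [L:Q] ≤ 2·3 = 6. Therefore [Q(√95, ∛672) : Q] = 6.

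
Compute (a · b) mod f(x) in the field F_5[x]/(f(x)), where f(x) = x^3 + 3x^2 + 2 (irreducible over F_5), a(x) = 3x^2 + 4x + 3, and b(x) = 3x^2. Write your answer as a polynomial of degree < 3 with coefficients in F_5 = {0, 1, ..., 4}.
a · b ≡ 4x^2 + 2x (mod f(x))

Multiply in F_5[x]: a(x)·b(x) = (3x^2 + 4x + 3)·(3x^2) = 4x^4 + 2x^3 + 4x^2. This has degree ≥ 3, so divide by f(x) over F_5: 4x^4 + 2x^3 + 4x^2 = (4x)·(x^3 + 3x^2 + 2) + (4x^2 + 2x). Hence a·b ≡ 4x^2 + 2x (mod f). (F_5[x]/(f) is a field with 5^3 = 125 elements since f is irreducible of degree 3.)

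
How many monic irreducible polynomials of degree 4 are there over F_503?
There are 16003325268 monic irreducible polynomials of degree 4 over F_503

Each element of F_{503^4} that lies in no proper subfield is a root of exactly one monic irreducible of degree 4 over F_503, and each such polynomial has 4 distinct roots in F_{503^4}. By Möbius inversion the count is N_503(4) = (1/4) Σ_{d|4} μ(4/d) · 503^d = (1/4)(μ(4)·503^1 + μ(2)·503^2 + μ(1)·503^4) = 64013301072/4 = 16003325268.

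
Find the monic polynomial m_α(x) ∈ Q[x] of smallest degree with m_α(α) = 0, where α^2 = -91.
m_α(x) = x^2 + 91

α satisfies α^2 + 91 = 0, so x^2 + 91 annihilates α. Since d = -91 is squarefree and ≠ 1, it is not a perfect square in Q, so x^2 + 91 has no rational root and is therefore irreducible over Q (a degree-2 polynomial over a field is irreducible iff it has no root). Hence m_α(x) = x^2 + 91.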